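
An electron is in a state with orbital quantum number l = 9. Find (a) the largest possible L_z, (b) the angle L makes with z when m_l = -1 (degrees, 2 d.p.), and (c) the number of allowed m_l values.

L_z,max = 9ℏ; θ(m_l=-1) ≈ 96.05°; 19 values

L_z,max = lℏ = 9ℏ.
For m_l = -1: cos θ = -1/√90, θ ≈ 96.05°.
There are 2l+1 = 19 values of m_l.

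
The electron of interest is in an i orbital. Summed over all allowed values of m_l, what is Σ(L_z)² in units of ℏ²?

Σ(L_z)² = 182 ℏ²

An i state has l = 6.
m_l ∈ {-6, -5, -4, -3, -2, -1, 0, 1, 2, 3, 4, 5, 6}.
Summing m² from −6 to 6: Σ m_l² = 182.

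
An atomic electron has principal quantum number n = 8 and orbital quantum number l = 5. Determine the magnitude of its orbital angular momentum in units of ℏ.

|L| = ℏ√(l(l+1)) = ℏ√(5·6) = √30 ℏ

|L| = √30 ℏ ≈ 5.477ℏ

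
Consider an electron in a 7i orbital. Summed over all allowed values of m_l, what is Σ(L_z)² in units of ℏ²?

Σ(L_z)² = 182 ℏ²

7i means n = 7, l = 6.
m_l runs from −6 to 6, i.e. {-6, -5, -4, -3, -2, -1, 0, 1, 2, 3, 4, 5, 6}.
Σ m_l² = 2·(1 + 4 + 9 + 16 + 25 + 36) = 182.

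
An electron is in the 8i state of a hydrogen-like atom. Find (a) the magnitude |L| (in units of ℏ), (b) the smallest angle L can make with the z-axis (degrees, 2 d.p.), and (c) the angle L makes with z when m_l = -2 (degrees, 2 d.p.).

For 8i, l = 6.
|L| = ℏ√(6·7) = √42 ℏ ≈ 6.481ℏ.
cos θ_min = 6/√42, so θ_min ≈ 22.21°.
For m_l = -2: cos θ = -2/√42, θ ≈ 107.98°.

|L| = √42 ℏ ≈ 6.481ℏ; θ_min ≈ 22.21°; θ(m_l=-2) ≈ 107.98°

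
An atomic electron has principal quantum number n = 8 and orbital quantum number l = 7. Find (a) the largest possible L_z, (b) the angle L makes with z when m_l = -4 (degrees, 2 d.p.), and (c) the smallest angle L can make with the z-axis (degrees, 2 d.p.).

L_z,max = lℏ = 7ℏ.
For m_l = -4: cos θ = -4/√56, θ ≈ 122.31°.
cos θ_min = 7/√56, so θ_min ≈ 20.70°.

L_z,max = 7ℏ; θ(m_l=-4) ≈ 122.31°; θ_min ≈ 20.70°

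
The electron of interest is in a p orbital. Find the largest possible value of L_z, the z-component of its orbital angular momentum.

P corresponds to l = 1.
L_z = m_l ℏ with m_l ∈ {−1, …, 1}; the maximum is m_l = 1.

L_z,max = 1ℏ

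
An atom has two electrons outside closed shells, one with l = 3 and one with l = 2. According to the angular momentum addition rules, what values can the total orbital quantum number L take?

L = 1, 2, 3, 4, 5

By the triangle rule, |l₁ − l₂| ≤ L ≤ l₁ + l₂.
So L can be 1, 2, 3, 4, 5.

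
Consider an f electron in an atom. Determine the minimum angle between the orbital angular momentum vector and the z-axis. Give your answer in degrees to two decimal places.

An f state has l = 3.
|L| = ℏ√(l(l+1)) = 2√3 ℏ.
The smallest angle corresponds to the largest L_z, i.e. m_l = l = 3, giving L_z = 3ℏ.
cos θ_min = 3/√12, so θ_min ≈ 30.00°.

θ_min ≈ 30.00°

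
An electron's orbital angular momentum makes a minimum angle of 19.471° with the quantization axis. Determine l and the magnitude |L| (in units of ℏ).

l = 8, |L| = 6√2 ℏ ≈ 8.485ℏ

cos²θ_min = l/(l+1) = 0.8889.
Thus l = 0.8889/(1 − 0.8889) ≈ 8.
Then |L| = ℏ√(8·9) = 6√2 ℏ.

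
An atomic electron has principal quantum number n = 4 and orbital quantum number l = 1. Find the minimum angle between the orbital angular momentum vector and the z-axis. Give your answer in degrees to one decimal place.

|L| = √(l(l+1)) ℏ = √2 ℏ.
The smallest angle corresponds to the largest L_z, i.e. m_l = l = 1, giving L_z = 1ℏ.
cos θ_min = 1/√2, so θ_min ≈ 45.0°.

θ_min ≈ 45.0°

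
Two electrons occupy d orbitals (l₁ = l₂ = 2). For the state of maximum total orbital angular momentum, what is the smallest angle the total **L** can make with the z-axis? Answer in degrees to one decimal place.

By the triangle rule, |l₁ − l₂| ≤ L ≤ l₁ + l₂.
So L can be 0, 1, 2, 3, 4.
The maximum is L = 4, with |L_tot| = ℏ√(4·5) = 2√5 ℏ.
The minimum angle with z is arccos(4/√20) ≈ 26.6°.

θ_min ≈ 26.6°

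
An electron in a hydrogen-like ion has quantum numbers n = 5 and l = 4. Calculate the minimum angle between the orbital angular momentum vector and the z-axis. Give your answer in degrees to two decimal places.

|L| = ℏ√(l(l+1)) = 2√5 ℏ.
The smallest angle corresponds to the largest L_z, i.e. m_l = l = 4, giving L_z = 4ℏ.
cos θ_min = 4/√20, so θ_min ≈ 26.57°.

θ_min ≈ 26.57°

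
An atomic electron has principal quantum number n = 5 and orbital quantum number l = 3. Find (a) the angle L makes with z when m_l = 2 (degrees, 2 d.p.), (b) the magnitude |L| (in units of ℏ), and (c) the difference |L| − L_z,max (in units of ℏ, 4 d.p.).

θ(m_l=2) ≈ 54.74°; |L| = 2√3 ℏ ≈ 3.464ℏ; |L|−L_z,max ≈ 0.4641ℏ

For m_l = 2: cos θ = 2/√12, θ ≈ 54.74°.
|L| = ℏ√(3·4) = 2√3 ℏ ≈ 3.464ℏ.
|L| − L_z,max = (2√3 − 3)ℏ ≈ 0.4641ℏ.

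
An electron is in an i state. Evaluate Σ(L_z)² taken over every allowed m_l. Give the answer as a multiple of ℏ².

The letter i corresponds to l = 6.
The allowed m_l values are -6, -5, -4, -3, -2, -1, 0, 1, 2, 3, 4, 5, 6.
Σ m_l² = 2·(1 + 4 + 9 + 16 + 25 + 36) = 182.

Σ(L_z)² = 182 ℏ²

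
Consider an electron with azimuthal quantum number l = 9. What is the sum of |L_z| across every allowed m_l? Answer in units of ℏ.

Σ|L_z| = 90 ℏ

The allowed m_l values are -9, -8, -7, -6, -5, -4, -3, -2, -1, 0, 1, 2, 3, 4, 5, 6, 7, 8, 9.
Σ|m_l| = l(l+1) = 90.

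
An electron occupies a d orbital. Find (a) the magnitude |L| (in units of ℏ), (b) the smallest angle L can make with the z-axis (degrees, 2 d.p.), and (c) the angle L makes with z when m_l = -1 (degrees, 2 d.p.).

D corresponds to l = 2.
|L| = ℏ√(2·3) = √6 ℏ ≈ 2.449ℏ.
cos θ_min = 2/√6, so θ_min ≈ 35.26°.
For m_l = -1: cos θ = -1/√6, θ ≈ 114.09°.

|L| = √6 ℏ ≈ 2.449ℏ; θ_min ≈ 35.26°; θ(m_l=-1) ≈ 114.09°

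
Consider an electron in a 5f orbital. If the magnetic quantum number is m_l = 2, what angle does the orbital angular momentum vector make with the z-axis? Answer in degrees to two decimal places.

θ ≈ 54.74°

The 5f subshell has l = 3.
|L|² = l(l+1)ℏ² = 12ℏ², so |L| = 2√3 ℏ.
L_z = m_l ℏ = 2ℏ.
cos θ = L_z/|L| = 2/√12, so θ ≈ 54.74°.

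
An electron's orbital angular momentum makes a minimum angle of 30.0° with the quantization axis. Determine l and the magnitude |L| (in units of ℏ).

l = 3, |L| = 2√3 ℏ ≈ 3.464ℏ

cos²θ_min = l/(l+1) = 0.7500.
Solving: l = 3.
Then |L| = ℏ√(3·4) = 2√3 ℏ.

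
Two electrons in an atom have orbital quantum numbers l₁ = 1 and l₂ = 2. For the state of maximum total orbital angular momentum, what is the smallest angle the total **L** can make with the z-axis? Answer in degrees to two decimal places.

L runs from |1 − 2| = 1 to 1 + 2 = 3.
Allowed values: L = 1, 2, 3.
The maximum is L = 3, with |L_tot| = ℏ√(3·4) = 2√3 ℏ.
The minimum angle with z is arccos(3/√12) ≈ 30.00°.

θ_min ≈ 30.00°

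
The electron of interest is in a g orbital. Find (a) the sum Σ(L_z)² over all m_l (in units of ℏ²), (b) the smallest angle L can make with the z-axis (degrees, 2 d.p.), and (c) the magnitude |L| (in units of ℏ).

Σ(L_z)² = 60 ℏ²; θ_min ≈ 26.57°; |L| = 2√5 ℏ ≈ 4.472ℏ

A g state has l = 4.
Σ m_l² = 60, so Σ(L_z)² = 60 ℏ².
cos θ_min = 4/√20, so θ_min ≈ 26.57°.
|L| = ℏ√(4·5) = 2√5 ℏ ≈ 4.472ℏ.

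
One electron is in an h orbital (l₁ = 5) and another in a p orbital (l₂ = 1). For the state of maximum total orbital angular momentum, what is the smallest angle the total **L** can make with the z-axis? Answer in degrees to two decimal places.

Angular momentum addition gives L = |l₁ − l₂|, …, l₁ + l₂.
So L can be 4, 5, 6.
The maximum is L = 6, with |L_tot| = ℏ√(6·7) = √42 ℏ.
The minimum angle with z is arccos(6/√42) ≈ 22.21°.

θ_min ≈ 22.21°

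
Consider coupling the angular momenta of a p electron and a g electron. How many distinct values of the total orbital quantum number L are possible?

3

The total orbital quantum number L ranges from |l₁ − l₂| to l₁ + l₂ in integer steps.
L ∈ {3, 4, 5}.
That is 3 values.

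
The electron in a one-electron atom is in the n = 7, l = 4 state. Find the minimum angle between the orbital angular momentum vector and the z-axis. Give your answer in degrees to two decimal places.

θ_min ≈ 26.57°

|L| = ℏ√(l(l+1)) = 2√5 ℏ.
The smallest angle corresponds to the largest L_z, i.e. m_l = l = 4, giving L_z = 4ℏ.
cos θ_min = 4/√20, so θ_min ≈ 26.57°.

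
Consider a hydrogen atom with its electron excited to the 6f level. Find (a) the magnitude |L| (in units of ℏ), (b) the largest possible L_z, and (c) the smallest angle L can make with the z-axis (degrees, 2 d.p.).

|L| = 2√3 ℏ ≈ 3.464ℏ; L_z,max = 3ℏ; θ_min ≈ 30.00°

The 6f level has l = 3.
|L| = ℏ√(3·4) = 2√3 ℏ ≈ 3.464ℏ.
L_z,max = lℏ = 3ℏ.
cos θ_min = 3/√12, so θ_min ≈ 30.00°.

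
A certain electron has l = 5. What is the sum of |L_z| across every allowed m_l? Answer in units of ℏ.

Σ|L_z| = 30 ℏ

m_l runs from −5 to 5, i.e. {-5, -4, -3, -2, -1, 0, 1, 2, 3, 4, 5}.
Σ|m_l| = 2·5(5+1)/2 = 30.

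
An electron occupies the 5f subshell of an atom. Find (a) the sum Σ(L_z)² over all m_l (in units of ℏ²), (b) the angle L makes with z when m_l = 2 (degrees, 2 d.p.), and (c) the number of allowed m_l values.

For 5f, l = 3.
Σ m_l² = 28, so Σ(L_z)² = 28 ℏ².
For m_l = 2: cos θ = 2/√12, θ ≈ 54.74°.
There are 2l+1 = 7 values of m_l.

Σ(L_z)² = 28 ℏ²; θ(m_l=2) ≈ 54.74°; 7 values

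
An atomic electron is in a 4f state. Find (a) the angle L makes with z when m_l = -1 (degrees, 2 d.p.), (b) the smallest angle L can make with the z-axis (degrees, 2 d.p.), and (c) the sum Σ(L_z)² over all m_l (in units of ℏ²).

The 4f subshell has l = 3.
For m_l = -1: cos θ = -1/√12, θ ≈ 106.78°.
cos θ_min = 3/√12, so θ_min ≈ 30.00°.
Σ m_l² = 28, so Σ(L_z)² = 28 ℏ².

θ(m_l=-1) ≈ 106.78°; θ_min ≈ 30.00°; Σ(L_z)² = 28 ℏ²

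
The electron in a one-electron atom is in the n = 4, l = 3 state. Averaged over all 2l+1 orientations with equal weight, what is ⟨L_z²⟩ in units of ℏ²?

m_l ∈ {-3, -2, -1, 0, 1, 2, 3}.
Average of L_z² over 7 states: 28/7 ℏ² = 4 ℏ².

⟨L_z²⟩ = 4 ℏ²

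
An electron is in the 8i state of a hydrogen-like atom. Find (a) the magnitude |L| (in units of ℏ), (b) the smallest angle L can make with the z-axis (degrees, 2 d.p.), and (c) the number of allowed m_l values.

For 8i, l = 6.
|L| = ℏ√(6·7) = √42 ℏ ≈ 6.481ℏ.
cos θ_min = 6/√42, so θ_min ≈ 22.21°.
There are 2l+1 = 13 values of m_l.

|L| = √42 ℏ ≈ 6.481ℏ; θ_min ≈ 22.21°; 13 values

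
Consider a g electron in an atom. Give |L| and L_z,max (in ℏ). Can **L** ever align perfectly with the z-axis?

For a g orbital, l = 4.
|L| = 2√5 ℏ ≈ 4.4721ℏ, while L_z,max = lℏ = 4ℏ.
Since |L| > L_z,max, the vector can never point exactly along z; the closest it comes is θ_min = arccos(4/√20) ≈ 26.6°.

No: L_z,max = 4ℏ < |L| = 2√5 ℏ ≈ 4.472ℏ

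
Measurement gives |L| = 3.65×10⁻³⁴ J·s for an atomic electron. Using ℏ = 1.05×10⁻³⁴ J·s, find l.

Dividing by ℏ: |L|/ℏ ≈ 3.476.
l(l+1) ≈ 3.476² ≈ 12.08, so l = 3.

l = 3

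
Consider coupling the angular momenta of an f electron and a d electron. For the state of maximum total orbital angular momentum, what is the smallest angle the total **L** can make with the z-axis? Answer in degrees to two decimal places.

θ_min ≈ 24.09°

Angular momentum addition gives L = |l₁ − l₂|, …, l₁ + l₂.
L ∈ {1, 2, 3, 4, 5}.
The maximum is L = 5, with |L_tot| = ℏ√(5·6) = √30 ℏ.
The minimum angle with z is arccos(5/√30) ≈ 24.09°.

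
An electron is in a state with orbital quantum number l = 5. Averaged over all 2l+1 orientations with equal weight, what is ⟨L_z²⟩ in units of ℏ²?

The allowed m_l values are -5, -4, -3, -2, -1, 0, 1, 2, 3, 4, 5.
⟨L_z²⟩ = ℏ²·(Σ m_l²)/(2l+1) = ℏ²·110/11 = 10ℏ².

⟨L_z²⟩ = 10 ℏ²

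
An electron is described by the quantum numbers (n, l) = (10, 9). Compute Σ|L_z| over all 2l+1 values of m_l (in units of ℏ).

Σ|L_z| = 90 ℏ

m_l ∈ {-9, -8, -7, -6, -5, -4, -3, -2, -1, 0, 1, 2, 3, 4, 5, 6, 7, 8, 9}.
Σ|m_l| = l(l+1) = 90.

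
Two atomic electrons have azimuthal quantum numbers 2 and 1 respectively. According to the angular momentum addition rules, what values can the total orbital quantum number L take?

L = 1, 2, 3

L runs from |2 − 1| = 1 to 2 + 1 = 3.
L ∈ {1, 2, 3}.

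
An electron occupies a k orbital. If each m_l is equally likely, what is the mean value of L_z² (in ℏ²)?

⟨L_z²⟩ = 18.67 ℏ²

For a k orbital, l = 7.
m_l runs from −7 to 7, i.e. {-7, -6, -5, -4, -3, -2, -1, 0, 1, 2, 3, 4, 5, 6, 7}.
Average of L_z² over 15 states: 280/15 ℏ² = 18.67 ℏ².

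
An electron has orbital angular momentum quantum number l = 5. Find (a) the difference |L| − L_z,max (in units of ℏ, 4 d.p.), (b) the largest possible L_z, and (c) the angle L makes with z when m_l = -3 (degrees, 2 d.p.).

|L|−L_z,max ≈ 0.4772ℏ; L_z,max = 5ℏ; θ(m_l=-3) ≈ 123.21°

|L| − L_z,max = (√30 − 5)ℏ ≈ 0.4772ℏ.
L_z,max = lℏ = 5ℏ.
For m_l = -3: cos θ = -3/√30, θ ≈ 123.21°.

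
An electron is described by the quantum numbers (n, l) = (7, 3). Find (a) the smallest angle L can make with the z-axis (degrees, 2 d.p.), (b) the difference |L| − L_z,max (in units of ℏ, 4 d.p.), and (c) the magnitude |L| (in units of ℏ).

θ_min ≈ 30.00°; |L|−L_z,max ≈ 0.4641ℏ; |L| = 2√3 ℏ ≈ 3.464ℏ

cos θ_min = 3/√12, so θ_min ≈ 30.00°.
|L| − L_z,max = (2√3 − 3)ℏ ≈ 0.4641ℏ.
|L| = ℏ√(3·4) = 2√3 ℏ ≈ 3.464ℏ.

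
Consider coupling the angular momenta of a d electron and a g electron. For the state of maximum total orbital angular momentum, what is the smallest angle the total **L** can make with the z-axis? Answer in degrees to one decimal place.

Angular momentum addition gives L = |l₁ − l₂|, …, l₁ + l₂.
So L can be 2, 3, 4, 5, 6.
The maximum is L = 6, with |L_tot| = ℏ√(6·7) = √42 ℏ.
The minimum angle with z is arccos(6/√42) ≈ 22.2°.

θ_min ≈ 22.2°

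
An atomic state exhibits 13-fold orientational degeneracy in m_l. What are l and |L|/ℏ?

13 = 2l + 1, so l = (13−1)/2 = 6.
|L| = ℏ√(l(l+1)) = ℏ√(6·7) = √42 ℏ.

l = 6, |L| = √42 ℏ ≈ 6.481ℏ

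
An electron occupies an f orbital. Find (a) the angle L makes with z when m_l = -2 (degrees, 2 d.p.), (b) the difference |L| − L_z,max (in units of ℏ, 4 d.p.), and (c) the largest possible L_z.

An f state has l = 3.
For m_l = -2: cos θ = -2/√12, θ ≈ 125.26°.
|L| − L_z,max = (2√3 − 3)ℏ ≈ 0.4641ℏ.
L_z,max = lℏ = 3ℏ.

θ(m_l=-2) ≈ 125.26°; |L|−L_z,max ≈ 0.4641ℏ; L_z,max = 3ℏ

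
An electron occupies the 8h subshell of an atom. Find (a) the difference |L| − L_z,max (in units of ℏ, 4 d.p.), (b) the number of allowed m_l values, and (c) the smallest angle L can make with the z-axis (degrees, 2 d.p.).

|L|−L_z,max ≈ 0.4772ℏ; 11 values; θ_min ≈ 24.09°

For 8h, l = 5.
|L| − L_z,max = (√30 − 5)ℏ ≈ 0.4772ℏ.
There are 2l+1 = 11 values of m_l.
cos θ_min = 5/√30, so θ_min ≈ 24.09°.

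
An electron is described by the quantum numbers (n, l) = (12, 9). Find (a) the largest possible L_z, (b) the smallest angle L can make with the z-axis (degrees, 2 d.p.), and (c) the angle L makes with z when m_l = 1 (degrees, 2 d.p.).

L_z,max = 9ℏ; θ_min ≈ 18.43°; θ(m_l=1) ≈ 83.95°

L_z,max = lℏ = 9ℏ.
cos θ_min = 9/√90, so θ_min ≈ 18.43°.
For m_l = 1: cos θ = 1/√90, θ ≈ 83.95°.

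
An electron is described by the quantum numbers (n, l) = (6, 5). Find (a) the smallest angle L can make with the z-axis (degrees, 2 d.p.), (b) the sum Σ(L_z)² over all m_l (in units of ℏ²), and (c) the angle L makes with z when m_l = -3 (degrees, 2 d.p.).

cos θ_min = 5/√30, so θ_min ≈ 24.09°.
Σ m_l² = 110, so Σ(L_z)² = 110 ℏ².
For m_l = -3: cos θ = -3/√30, θ ≈ 123.21°.

θ_min ≈ 24.09°; Σ(L_z)² = 110 ℏ²; θ(m_l=-3) ≈ 123.21°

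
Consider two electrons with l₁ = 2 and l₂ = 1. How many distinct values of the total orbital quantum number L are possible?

L runs from |2 − 1| = 1 to 2 + 1 = 3.
Allowed values: L = 1, 2, 3.
That is 3 values.

3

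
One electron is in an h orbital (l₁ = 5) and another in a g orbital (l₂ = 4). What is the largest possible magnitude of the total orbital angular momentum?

|L_tot|_max = 3√10 ℏ ≈ 9.487ℏ

Angular momentum addition gives L = |l₁ − l₂|, …, l₁ + l₂.
So L can be 1, 2, 3, 4, 5, 6, 7, 8, 9.
The largest magnitude corresponds to L = 9: |L_tot| = ℏ√(9·10) = 3√10 ℏ.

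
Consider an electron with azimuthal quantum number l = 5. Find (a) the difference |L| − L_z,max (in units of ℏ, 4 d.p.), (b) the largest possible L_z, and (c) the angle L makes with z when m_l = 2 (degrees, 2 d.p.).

|L|−L_z,max ≈ 0.4772ℏ; L_z,max = 5ℏ; θ(m_l=2) ≈ 68.58°

|L| − L_z,max = (√30 − 5)ℏ ≈ 0.4772ℏ.
L_z,max = lℏ = 5ℏ.
For m_l = 2: cos θ = 2/√30, θ ≈ 68.58°.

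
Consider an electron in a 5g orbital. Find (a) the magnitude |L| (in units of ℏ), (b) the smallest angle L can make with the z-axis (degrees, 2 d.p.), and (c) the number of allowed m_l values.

|L| = 2√5 ℏ ≈ 4.472ℏ; θ_min ≈ 26.57°; 9 values

5g means n = 5, l = 4.
|L| = ℏ√(4·5) = 2√5 ℏ ≈ 4.472ℏ.
cos θ_min = 4/√20, so θ_min ≈ 26.57°.
There are 2l+1 = 9 values of m_l.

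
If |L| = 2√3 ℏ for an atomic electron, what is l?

Since |L|² = l(l+1)ℏ², l(l+1) = 12.
l² + l − 12 = 0 ⇒ l = 3.

l = 3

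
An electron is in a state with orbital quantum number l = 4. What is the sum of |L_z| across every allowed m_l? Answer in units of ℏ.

Σ|L_z| = 20 ℏ

m_l runs from −4 to 4, i.e. {-4, -3, -2, -1, 0, 1, 2, 3, 4}.
Σ|m_l| = 2(1+2+…+4) = 20.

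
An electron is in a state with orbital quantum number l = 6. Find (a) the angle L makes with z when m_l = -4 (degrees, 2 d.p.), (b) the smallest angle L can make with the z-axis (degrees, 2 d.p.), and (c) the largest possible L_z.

For m_l = -4: cos θ = -4/√42, θ ≈ 128.11°.
cos θ_min = 6/√42, so θ_min ≈ 22.21°.
L_z,max = lℏ = 6ℏ.

θ(m_l=-4) ≈ 128.11°; θ_min ≈ 22.21°; L_z,max = 6ℏ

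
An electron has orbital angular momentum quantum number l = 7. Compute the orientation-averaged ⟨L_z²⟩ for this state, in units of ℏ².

⟨L_z²⟩ = 18.67 ℏ²

m_l ∈ {-7, -6, -5, -4, -3, -2, -1, 0, 1, 2, 3, 4, 5, 6, 7}.
⟨L_z²⟩ = ℏ²·l(l+1)/3 = 18.67ℏ².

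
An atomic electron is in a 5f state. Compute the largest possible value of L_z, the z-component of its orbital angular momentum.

The 5f subshell has l = 3.
L_z = m_l ℏ with m_l ∈ {−3, …, 3}; the maximum is m_l = 3.

L_z,max = 3ℏ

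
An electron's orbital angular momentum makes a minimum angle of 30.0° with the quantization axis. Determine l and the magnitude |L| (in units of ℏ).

l = 3, |L| = 2√3 ℏ ≈ 3.464ℏ

cos²θ_min = l/(l+1) = 0.7500.
Thus l = 0.7500/(1 − 0.7500) ≈ 3.
Then |L| = ℏ√(3·4) = 2√3 ℏ.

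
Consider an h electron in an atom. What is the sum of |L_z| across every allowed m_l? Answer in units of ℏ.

The letter h corresponds to l = 5.
m_l runs from −5 to 5, i.e. {-5, -4, -3, -2, -1, 0, 1, 2, 3, 4, 5}.
Σ|m_l| = 2·5(5+1)/2 = 30.

Σ|L_z| = 30 ℏ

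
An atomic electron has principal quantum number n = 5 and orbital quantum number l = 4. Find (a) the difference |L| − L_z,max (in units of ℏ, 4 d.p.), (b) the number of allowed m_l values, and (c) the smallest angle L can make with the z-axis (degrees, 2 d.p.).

|L| − L_z,max = (2√5 − 4)ℏ ≈ 0.4721ℏ.
There are 2l+1 = 9 values of m_l.
cos θ_min = 4/√20, so θ_min ≈ 26.57°.

|L|−L_z,max ≈ 0.4721ℏ; 9 values; θ_min ≈ 26.57°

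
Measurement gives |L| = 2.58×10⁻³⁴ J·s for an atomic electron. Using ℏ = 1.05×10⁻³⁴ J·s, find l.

In units of ℏ, |L| ≈ 2.457.
Set l(l+1) = 6.04; the integer solution is l = 2.

l = 2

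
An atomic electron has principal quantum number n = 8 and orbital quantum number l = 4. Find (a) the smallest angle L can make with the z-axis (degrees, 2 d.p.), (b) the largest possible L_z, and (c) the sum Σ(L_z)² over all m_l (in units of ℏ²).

θ_min ≈ 26.57°; L_z,max = 4ℏ; Σ(L_z)² = 60 ℏ²

cos θ_min = 4/√20, so θ_min ≈ 26.57°.
L_z,max = lℏ = 4ℏ.
Σ m_l² = 60, so Σ(L_z)² = 60 ℏ².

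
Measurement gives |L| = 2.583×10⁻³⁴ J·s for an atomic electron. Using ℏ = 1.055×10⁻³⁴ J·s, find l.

In units of ℏ, |L| ≈ 2.448.
l(l+1) ≈ 2.448² ≈ 5.99, so l = 2.

l = 2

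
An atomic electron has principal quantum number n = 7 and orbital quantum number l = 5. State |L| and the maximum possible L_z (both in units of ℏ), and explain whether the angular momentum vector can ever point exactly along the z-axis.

|L| = √30 ℏ ≈ 5.4772ℏ, while L_z,max = lℏ = 5ℏ.
Since |L| > L_z,max, the vector can never point exactly along z; the closest it comes is θ_min = arccos(5/√30) ≈ 24.1°.

No: L_z,max = 5ℏ < |L| = √30 ℏ ≈ 5.477ℏ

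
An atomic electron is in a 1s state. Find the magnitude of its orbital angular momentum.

|L| = 0

The 1s subshell has l = 0.
|L| = ℏ√(l(l+1)) = ℏ√0 = 0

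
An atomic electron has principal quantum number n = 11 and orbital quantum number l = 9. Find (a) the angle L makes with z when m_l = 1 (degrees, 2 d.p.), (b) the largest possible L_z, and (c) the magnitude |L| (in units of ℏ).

For m_l = 1: cos θ = 1/√90, θ ≈ 83.95°.
L_z,max = lℏ = 9ℏ.
|L| = ℏ√(9·10) = 3√10 ℏ ≈ 9.487ℏ.

θ(m_l=1) ≈ 83.95°; L_z,max = 9ℏ; |L| = 3√10 ℏ ≈ 9.487ℏ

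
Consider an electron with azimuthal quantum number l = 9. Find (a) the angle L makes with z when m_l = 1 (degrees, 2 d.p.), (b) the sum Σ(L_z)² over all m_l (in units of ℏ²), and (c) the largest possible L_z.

For m_l = 1: cos θ = 1/√90, θ ≈ 83.95°.
Σ m_l² = 570, so Σ(L_z)² = 570 ℏ².
L_z,max = lℏ = 9ℏ.

θ(m_l=1) ≈ 83.95°; Σ(L_z)² = 570 ℏ²; L_z,max = 9ℏ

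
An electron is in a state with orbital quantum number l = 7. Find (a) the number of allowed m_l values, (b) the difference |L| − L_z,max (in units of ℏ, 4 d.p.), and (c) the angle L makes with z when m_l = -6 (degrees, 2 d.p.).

There are 2l+1 = 15 values of m_l.
|L| − L_z,max = (2√14 − 7)ℏ ≈ 0.4833ℏ.
For m_l = -6: cos θ = -6/√56, θ ≈ 143.30°.

15 values; |L|−L_z,max ≈ 0.4833ℏ; θ(m_l=-6) ≈ 143.30°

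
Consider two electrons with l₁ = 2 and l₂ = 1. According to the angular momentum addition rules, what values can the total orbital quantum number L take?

L = 1, 2, 3

By the triangle rule, |l₁ − l₂| ≤ L ≤ l₁ + l₂.
So L can be 1, 2, 3.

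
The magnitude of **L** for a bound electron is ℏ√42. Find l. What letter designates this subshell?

l = 6 (i orbital)

(|L|/ℏ)² = l(l+1) = 42.
l² + l − 42 = 0 ⇒ l = 6.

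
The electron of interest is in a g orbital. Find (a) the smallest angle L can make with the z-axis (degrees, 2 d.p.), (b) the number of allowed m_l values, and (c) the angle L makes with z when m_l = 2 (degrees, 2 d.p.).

θ_min ≈ 26.57°; 9 values; θ(m_l=2) ≈ 63.43°

A g state has l = 4.
cos θ_min = 4/√20, so θ_min ≈ 26.57°.
There are 2l+1 = 9 values of m_l.
For m_l = 2: cos θ = 2/√20, θ ≈ 63.43°.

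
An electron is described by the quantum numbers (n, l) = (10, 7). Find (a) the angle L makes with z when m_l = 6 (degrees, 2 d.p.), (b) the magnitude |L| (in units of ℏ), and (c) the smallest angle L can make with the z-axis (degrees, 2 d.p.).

For m_l = 6: cos θ = 6/√56, θ ≈ 36.70°.
|L| = ℏ√(7·8) = 2√14 ℏ ≈ 7.483ℏ.
cos θ_min = 7/√56, so θ_min ≈ 20.70°.

θ(m_l=6) ≈ 36.70°; |L| = 2√14 ℏ ≈ 7.483ℏ; θ_min ≈ 20.70°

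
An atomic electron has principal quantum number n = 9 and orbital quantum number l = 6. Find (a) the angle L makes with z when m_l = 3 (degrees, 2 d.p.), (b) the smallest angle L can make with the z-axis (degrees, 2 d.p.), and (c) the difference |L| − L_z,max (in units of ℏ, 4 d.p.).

For m_l = 3: cos θ = 3/√42, θ ≈ 62.42°.
cos θ_min = 6/√42, so θ_min ≈ 22.21°.
|L| − L_z,max = (√42 − 6)ℏ ≈ 0.4807ℏ.

θ(m_l=3) ≈ 62.42°; θ_min ≈ 22.21°; |L|−L_z,max ≈ 0.4807ℏ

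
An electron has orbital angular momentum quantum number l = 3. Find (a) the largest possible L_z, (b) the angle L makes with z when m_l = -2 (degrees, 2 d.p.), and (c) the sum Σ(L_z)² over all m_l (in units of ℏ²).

L_z,max = lℏ = 3ℏ.
For m_l = -2: cos θ = -2/√12, θ ≈ 125.26°.
Σ m_l² = 28, so Σ(L_z)² = 28 ℏ².

L_z,max = 3ℏ; θ(m_l=-2) ≈ 125.26°; Σ(L_z)² = 28 ℏ²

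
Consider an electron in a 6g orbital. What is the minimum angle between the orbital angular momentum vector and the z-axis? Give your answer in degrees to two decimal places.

For 6g, l = 4.
|L| = ℏ√(l(l+1)) = 2√5 ℏ.
The smallest angle corresponds to the largest L_z, i.e. m_l = l = 4, giving L_z = 4ℏ.
cos θ_min = 4/√20, so θ_min ≈ 26.57°.

θ_min ≈ 26.57°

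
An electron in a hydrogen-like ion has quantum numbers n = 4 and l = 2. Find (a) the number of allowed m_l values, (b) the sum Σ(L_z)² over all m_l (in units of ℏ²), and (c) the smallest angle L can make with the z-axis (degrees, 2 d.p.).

5 values; Σ(L_z)² = 10 ℏ²; θ_min ≈ 35.26°

There are 2l+1 = 5 values of m_l.
Σ m_l² = 10, so Σ(L_z)² = 10 ℏ².
cos θ_min = 2/√6, so θ_min ≈ 35.26°.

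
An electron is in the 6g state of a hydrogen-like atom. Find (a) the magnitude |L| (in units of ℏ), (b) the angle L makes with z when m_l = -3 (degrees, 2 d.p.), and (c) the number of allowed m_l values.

|L| = 2√5 ℏ ≈ 4.472ℏ; θ(m_l=-3) ≈ 132.13°; 9 values

The 6g subshell has l = 4.
|L| = ℏ√(4·5) = 2√5 ℏ ≈ 4.472ℏ.
For m_l = -3: cos θ = -3/√20, θ ≈ 132.13°.
There are 2l+1 = 9 values of m_l.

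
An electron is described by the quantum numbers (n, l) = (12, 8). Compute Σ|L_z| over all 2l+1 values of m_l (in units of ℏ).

Σ|L_z| = 72 ℏ

m_l ∈ {-8, -7, -6, -5, -4, -3, -2, -1, 0, 1, 2, 3, 4, 5, 6, 7, 8}.
Σ|m_l| = l(l+1) = 72.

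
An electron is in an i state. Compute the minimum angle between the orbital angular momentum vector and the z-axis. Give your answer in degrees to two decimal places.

θ_min ≈ 22.21°

For an i orbital, l = 6.
|L| = ℏ√(l(l+1)) = √42 ℏ.
The smallest angle corresponds to the largest L_z, i.e. m_l = l = 6, giving L_z = 6ℏ.
cos θ_min = 6/√42, so θ_min ≈ 22.21°.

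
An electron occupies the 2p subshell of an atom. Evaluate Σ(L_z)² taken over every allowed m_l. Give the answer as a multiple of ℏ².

2p means n = 2, l = 1.
m_l runs from −1 to 1, i.e. {-1, 0, 1}.
Summing m² from −1 to 1: Σ m_l² = 2.

Σ(L_z)² = 2 ℏ²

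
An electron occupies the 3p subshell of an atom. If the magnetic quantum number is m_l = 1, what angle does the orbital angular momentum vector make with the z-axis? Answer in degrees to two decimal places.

For 3p, l = 1.
|L| = ℏ√(l(l+1)) = √2 ℏ.
L_z = m_l ℏ = 1ℏ.
cos θ = L_z/|L| = 1/√2, so θ ≈ 45.00°.

θ ≈ 45.00°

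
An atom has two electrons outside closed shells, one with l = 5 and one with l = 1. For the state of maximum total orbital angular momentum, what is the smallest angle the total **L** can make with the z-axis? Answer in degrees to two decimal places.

θ_min ≈ 22.21°

The total orbital quantum number L ranges from |l₁ − l₂| to l₁ + l₂ in integer steps.
So L can be 4, 5, 6.
The maximum is L = 6, with |L_tot| = ℏ√(6·7) = √42 ℏ.
The minimum angle with z is arccos(6/√42) ≈ 22.21°.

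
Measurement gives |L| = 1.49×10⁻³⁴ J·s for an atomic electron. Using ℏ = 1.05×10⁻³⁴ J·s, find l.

l = 1

|L|/ℏ = (1.49×10⁻³⁴)/(1.05×10⁻³⁴) ≈ 1.419.
l(l+1) ≈ 1.419² ≈ 2.01, so l = 1.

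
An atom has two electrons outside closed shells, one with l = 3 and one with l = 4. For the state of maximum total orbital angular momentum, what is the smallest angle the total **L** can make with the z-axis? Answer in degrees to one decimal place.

By the triangle rule, |l₁ − l₂| ≤ L ≤ l₁ + l₂.
So L can be 1, 2, 3, 4, 5, 6, 7.
The maximum is L = 7, with |L_tot| = ℏ√(7·8) = 2√14 ℏ.
The minimum angle with z is arccos(7/√56) ≈ 20.7°.

θ_min ≈ 20.7°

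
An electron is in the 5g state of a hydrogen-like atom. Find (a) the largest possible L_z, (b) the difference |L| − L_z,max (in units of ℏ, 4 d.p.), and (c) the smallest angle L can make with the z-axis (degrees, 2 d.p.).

5g means n = 5, l = 4.
L_z,max = lℏ = 4ℏ.
|L| − L_z,max = (2√5 − 4)ℏ ≈ 0.4721ℏ.
cos θ_min = 4/√20, so θ_min ≈ 26.57°.

L_z,max = 4ℏ; |L|−L_z,max ≈ 0.4721ℏ; θ_min ≈ 26.57°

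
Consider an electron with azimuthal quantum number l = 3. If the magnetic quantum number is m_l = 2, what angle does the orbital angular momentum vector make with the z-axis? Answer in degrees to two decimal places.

|L|² = l(l+1)ℏ² = 12ℏ², so |L| = 2√3 ℏ.
L_z = m_l ℏ = 2ℏ.
cos θ = L_z/|L| = 2/√12, so θ ≈ 54.74°.

θ ≈ 54.74°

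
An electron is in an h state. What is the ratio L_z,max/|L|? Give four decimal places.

The letter h corresponds to l = 5.
|L| = √30 ℏ ≈ 5.4772ℏ, while L_z,max = lℏ = 5ℏ.
L_z,max/|L| = 5/√30 = 0.9129.

L_z,max/|L| = 0.9129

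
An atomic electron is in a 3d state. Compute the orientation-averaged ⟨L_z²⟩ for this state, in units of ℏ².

⟨L_z²⟩ = 2 ℏ²

For 3d, l = 2.
The allowed m_l values are -2, -1, 0, 1, 2.
⟨L_z²⟩ = ℏ²·(Σ m_l²)/(2l+1) = ℏ²·10/5 = 2ℏ².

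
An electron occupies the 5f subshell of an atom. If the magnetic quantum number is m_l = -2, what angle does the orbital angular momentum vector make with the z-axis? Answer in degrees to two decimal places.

The 5f subshell has l = 3.
|L| = ℏ√(l(l+1)) = 2√3 ℏ.
L_z = m_l ℏ = −2ℏ.
cos θ = L_z/|L| = -2/√12, so θ ≈ 125.26°.

θ ≈ 125.26°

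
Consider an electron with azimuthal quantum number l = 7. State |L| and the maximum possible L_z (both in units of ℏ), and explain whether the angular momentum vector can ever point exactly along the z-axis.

|L| = 2√14 ℏ ≈ 7.4833ℏ, while L_z,max = lℏ = 7ℏ.
Since |L| > L_z,max, the vector can never point exactly along z; the closest it comes is θ_min = arccos(7/√56) ≈ 20.7°.

No: L_z,max = 7ℏ < |L| = 2√14 ℏ ≈ 7.483ℏ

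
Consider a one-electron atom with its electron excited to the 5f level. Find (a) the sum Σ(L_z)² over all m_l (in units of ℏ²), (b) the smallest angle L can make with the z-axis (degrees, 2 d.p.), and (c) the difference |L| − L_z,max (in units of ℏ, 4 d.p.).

Σ(L_z)² = 28 ℏ²; θ_min ≈ 30.00°; |L|−L_z,max ≈ 0.4641ℏ

The 5f level has l = 3.
Σ m_l² = 28, so Σ(L_z)² = 28 ℏ².
cos θ_min = 3/√12, so θ_min ≈ 30.00°.
|L| − L_z,max = (2√3 − 3)ℏ ≈ 0.4641ℏ.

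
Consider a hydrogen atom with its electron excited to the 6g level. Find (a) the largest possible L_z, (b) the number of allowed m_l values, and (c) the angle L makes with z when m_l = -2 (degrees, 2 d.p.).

L_z,max = 4ℏ; 9 values; θ(m_l=-2) ≈ 116.57°

The 6g level has l = 4.
L_z,max = lℏ = 4ℏ.
There are 2l+1 = 9 values of m_l.
For m_l = -2: cos θ = -2/√20, θ ≈ 116.57°.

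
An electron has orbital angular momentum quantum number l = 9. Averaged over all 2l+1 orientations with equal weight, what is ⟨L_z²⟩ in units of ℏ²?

The allowed m_l values are -9, -8, -7, -6, -5, -4, -3, -2, -1, 0, 1, 2, 3, 4, 5, 6, 7, 8, 9.
⟨L_z²⟩ = ℏ²·(Σ m_l²)/(2l+1) = ℏ²·570/19 = 30ℏ².

⟨L_z²⟩ = 30 ℏ²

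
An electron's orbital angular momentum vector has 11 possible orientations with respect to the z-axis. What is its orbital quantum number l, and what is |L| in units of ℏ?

l = 5, |L| = √30 ℏ ≈ 5.477ℏ

11 = 2l + 1, so l = (11−1)/2 = 5.
|L| = ℏ√(l(l+1)) = ℏ√(5·6) = √30 ℏ.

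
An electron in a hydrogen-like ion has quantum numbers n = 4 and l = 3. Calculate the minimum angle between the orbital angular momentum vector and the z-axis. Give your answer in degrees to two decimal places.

θ_min ≈ 30.00°

|L|² = l(l+1)ℏ² = 12ℏ², so |L| = 2√3 ℏ.
The smallest angle corresponds to the largest L_z, i.e. m_l = l = 3, giving L_z = 3ℏ.
cos θ_min = 3/√12, so θ_min ≈ 30.00°.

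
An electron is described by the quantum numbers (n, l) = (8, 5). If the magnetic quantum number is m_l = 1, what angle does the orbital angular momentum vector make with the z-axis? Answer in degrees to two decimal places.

θ ≈ 79.48°

|L|² = l(l+1)ℏ² = 30ℏ², so |L| = √30 ℏ.
L_z = m_l ℏ = 1ℏ.
cos θ = L_z/|L| = 1/√30, so θ ≈ 79.48°.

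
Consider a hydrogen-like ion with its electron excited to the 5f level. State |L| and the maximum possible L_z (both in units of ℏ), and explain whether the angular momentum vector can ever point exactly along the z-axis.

The 5f level has l = 3.
|L| = 2√3 ℏ ≈ 3.4641ℏ, while L_z,max = lℏ = 3ℏ.
Since |L| > L_z,max, the vector can never point exactly along z; the closest it comes is θ_min = arccos(3/√12) ≈ 30.0°.

No: L_z,max = 3ℏ < |L| = 2√3 ℏ ≈ 3.464ℏ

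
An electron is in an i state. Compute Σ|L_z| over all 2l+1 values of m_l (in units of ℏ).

Σ|L_z| = 42 ℏ

An i state has l = 6.
The allowed m_l values are -6, -5, -4, -3, -2, -1, 0, 1, 2, 3, 4, 5, 6.
Σ|m_l| = 2·6(6+1)/2 = 42.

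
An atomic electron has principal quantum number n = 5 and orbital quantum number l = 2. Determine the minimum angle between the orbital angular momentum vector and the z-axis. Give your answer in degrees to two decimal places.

|L|² = l(l+1)ℏ² = 6ℏ², so |L| = √6 ℏ.
The smallest angle corresponds to the largest L_z, i.e. m_l = l = 2, giving L_z = 2ℏ.
cos θ_min = 2/√6, so θ_min ≈ 35.26°.

θ_min ≈ 35.26°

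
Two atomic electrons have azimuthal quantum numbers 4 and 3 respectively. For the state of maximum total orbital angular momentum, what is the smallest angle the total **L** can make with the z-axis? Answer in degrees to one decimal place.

The total orbital quantum number L ranges from |l₁ − l₂| to l₁ + l₂ in integer steps.
L ∈ {1, 2, 3, 4, 5, 6, 7}.
The maximum is L = 7, with |L_tot| = ℏ√(7·8) = 2√14 ℏ.
The minimum angle with z is arccos(7/√56) ≈ 20.7°.

θ_min ≈ 20.7°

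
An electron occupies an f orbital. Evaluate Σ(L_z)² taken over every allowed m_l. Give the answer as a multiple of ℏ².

Σ(L_z)² = 28 ℏ²

An f state has l = 3.
The allowed m_l values are -3, -2, -1, 0, 1, 2, 3.
Σ m_l² = 2·(1 + 4 + 9) = 28.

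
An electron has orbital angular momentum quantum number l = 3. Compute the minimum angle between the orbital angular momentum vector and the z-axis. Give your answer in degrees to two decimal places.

|L| = ℏ√(l(l+1)) = 2√3 ℏ.
The smallest angle corresponds to the largest L_z, i.e. m_l = l = 3, giving L_z = 3ℏ.
cos θ_min = 3/√12, so θ_min ≈ 30.00°.

θ_min ≈ 30.00°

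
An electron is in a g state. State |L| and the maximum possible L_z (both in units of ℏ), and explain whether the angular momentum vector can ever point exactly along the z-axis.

No: L_z,max = 4ℏ < |L| = 2√5 ℏ ≈ 4.472ℏ

The letter g corresponds to l = 4.
|L| = 2√5 ℏ ≈ 4.4721ℏ, while L_z,max = lℏ = 4ℏ.
Since |L| > L_z,max, the vector can never point exactly along z; the closest it comes is θ_min = arccos(4/√20) ≈ 26.6°.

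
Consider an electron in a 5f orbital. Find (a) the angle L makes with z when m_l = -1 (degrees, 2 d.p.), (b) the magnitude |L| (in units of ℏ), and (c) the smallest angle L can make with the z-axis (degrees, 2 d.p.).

θ(m_l=-1) ≈ 106.78°; |L| = 2√3 ℏ ≈ 3.464ℏ; θ_min ≈ 30.00°

The 5f subshell has l = 3.
For m_l = -1: cos θ = -1/√12, θ ≈ 106.78°.
|L| = ℏ√(3·4) = 2√3 ℏ ≈ 3.464ℏ.
cos θ_min = 3/√12, so θ_min ≈ 30.00°.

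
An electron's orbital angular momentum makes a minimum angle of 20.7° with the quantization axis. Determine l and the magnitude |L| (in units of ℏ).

cos θ_min = l/√(l(l+1)) = √(l/(l+1)), so l/(l+1) = cos²(20.7°) = 0.8751.
Solving: l = 7.
Then |L| = ℏ√(7·8) = 2√14 ℏ.

l = 7, |L| = 2√14 ℏ ≈ 7.483ℏ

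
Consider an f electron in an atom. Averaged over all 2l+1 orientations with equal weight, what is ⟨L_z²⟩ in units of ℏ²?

⟨L_z²⟩ = 4 ℏ²

An f state has l = 3.
m_l runs from −3 to 3, i.e. {-3, -2, -1, 0, 1, 2, 3}.
⟨L_z²⟩ = ℏ²·(Σ m_l²)/(2l+1) = ℏ²·28/7 = 4ℏ².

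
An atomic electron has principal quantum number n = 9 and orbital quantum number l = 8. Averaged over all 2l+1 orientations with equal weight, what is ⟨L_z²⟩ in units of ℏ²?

The allowed m_l values are -8, -7, -6, -5, -4, -3, -2, -1, 0, 1, 2, 3, 4, 5, 6, 7, 8.
Average of L_z² over 17 states: 408/17 ℏ² = 24 ℏ².

⟨L_z²⟩ = 24 ℏ²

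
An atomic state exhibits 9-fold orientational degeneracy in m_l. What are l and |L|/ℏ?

l = 4, |L| = 2√5 ℏ ≈ 4.472ℏ

Since there are 2l+1 = 9 values of m_l, l = 4.
|L| = ℏ√(l(l+1)) = ℏ√(4·5) = 2√5 ℏ.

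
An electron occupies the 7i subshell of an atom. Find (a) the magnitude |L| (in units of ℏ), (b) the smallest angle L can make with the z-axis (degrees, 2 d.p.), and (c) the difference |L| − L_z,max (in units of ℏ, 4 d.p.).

|L| = √42 ℏ ≈ 6.481ℏ; θ_min ≈ 22.21°; |L|−L_z,max ≈ 0.4807ℏ

The 7i subshell has l = 6.
|L| = ℏ√(6·7) = √42 ℏ ≈ 6.481ℏ.
cos θ_min = 6/√42, so θ_min ≈ 22.21°.
|L| − L_z,max = (√42 − 6)ℏ ≈ 0.4807ℏ.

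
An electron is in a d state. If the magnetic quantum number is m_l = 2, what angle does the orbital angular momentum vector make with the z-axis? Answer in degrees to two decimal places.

For a d orbital, l = 2.
|L|² = l(l+1)ℏ² = 6ℏ², so |L| = √6 ℏ.
L_z = m_l ℏ = 2ℏ.
cos θ = L_z/|L| = 2/√6, so θ ≈ 35.26°.

θ ≈ 35.26°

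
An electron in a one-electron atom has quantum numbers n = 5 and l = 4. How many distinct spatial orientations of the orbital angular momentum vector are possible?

The number of m_l values is 2l + 1 = 2·4 + 1 = 9.

9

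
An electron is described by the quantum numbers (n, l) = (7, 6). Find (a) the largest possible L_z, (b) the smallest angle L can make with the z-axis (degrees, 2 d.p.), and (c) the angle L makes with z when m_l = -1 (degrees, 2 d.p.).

L_z,max = 6ℏ; θ_min ≈ 22.21°; θ(m_l=-1) ≈ 98.88°

L_z,max = lℏ = 6ℏ.
cos θ_min = 6/√42, so θ_min ≈ 22.21°.
For m_l = -1: cos θ = -1/√42, θ ≈ 98.88°.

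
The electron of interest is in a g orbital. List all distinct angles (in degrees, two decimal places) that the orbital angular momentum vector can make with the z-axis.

θ ∈ {26.57°, 47.87°, 63.43°, 77.08°, 90.00°, 102.92°, 116.57°, 132.13°, 153.43°}

For a g orbital, l = 4.
|L| = ℏ√(l(l+1)) = 2√5 ℏ.
cos θ = m_l/√20 for each m_l ∈ {-4, -3, -2, -1, 0, 1, 2, 3, 4}.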